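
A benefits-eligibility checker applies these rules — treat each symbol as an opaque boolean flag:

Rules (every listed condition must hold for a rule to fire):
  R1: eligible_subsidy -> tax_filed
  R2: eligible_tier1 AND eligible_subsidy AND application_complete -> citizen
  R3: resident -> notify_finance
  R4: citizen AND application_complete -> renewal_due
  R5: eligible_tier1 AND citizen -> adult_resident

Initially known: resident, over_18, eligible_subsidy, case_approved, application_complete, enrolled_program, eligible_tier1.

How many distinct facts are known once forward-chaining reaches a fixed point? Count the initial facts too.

Round 1 — R1, R2, R3, derive tax_filed, citizen, notify_finance.
Round 2 — R4, R5, derive renewal_due, adult_resident.
Closure: {adult_resident, application_complete, case_approved, citizen, eligible_subsidy, eligible_tier1, enrolled_program, notify_finance, over_18, renewal_due, resident, tax_filed} — 12 facts.

12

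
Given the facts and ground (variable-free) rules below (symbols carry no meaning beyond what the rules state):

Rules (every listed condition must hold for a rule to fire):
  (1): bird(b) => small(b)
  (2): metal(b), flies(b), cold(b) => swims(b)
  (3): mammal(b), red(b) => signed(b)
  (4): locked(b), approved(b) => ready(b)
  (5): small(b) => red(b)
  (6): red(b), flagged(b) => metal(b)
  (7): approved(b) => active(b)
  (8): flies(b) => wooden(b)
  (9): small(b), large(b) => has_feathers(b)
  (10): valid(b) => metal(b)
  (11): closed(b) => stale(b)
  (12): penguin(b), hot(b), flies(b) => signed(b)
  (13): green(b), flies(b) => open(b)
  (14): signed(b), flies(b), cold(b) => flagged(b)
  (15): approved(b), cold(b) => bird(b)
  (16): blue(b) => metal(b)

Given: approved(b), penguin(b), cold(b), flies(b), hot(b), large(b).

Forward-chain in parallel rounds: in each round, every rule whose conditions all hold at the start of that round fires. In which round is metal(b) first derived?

4

Round 1: (7) [approved(b) => active(b)]; (8) [flies(b) => wooden(b)]; (12) [penguin(b), hot(b), flies(b) => signed(b)]; (15) [approved(b), cold(b) => bird(b)]. Adds active(b), wooden(b), signed(b), bird(b).
Round 2: (1) [bird(b) => small(b)]; (14) [signed(b), flies(b), cold(b) => flagged(b)]. Adds small(b), flagged(b).
Round 3: (5) [small(b) => red(b)]; (9) [small(b), large(b) => has_feathers(b)]. Adds red(b), has_feathers(b).
Round 4: (6) [red(b), flagged(b) => metal(b)]. Adds metal(b).
metal(b) first appears in round 4.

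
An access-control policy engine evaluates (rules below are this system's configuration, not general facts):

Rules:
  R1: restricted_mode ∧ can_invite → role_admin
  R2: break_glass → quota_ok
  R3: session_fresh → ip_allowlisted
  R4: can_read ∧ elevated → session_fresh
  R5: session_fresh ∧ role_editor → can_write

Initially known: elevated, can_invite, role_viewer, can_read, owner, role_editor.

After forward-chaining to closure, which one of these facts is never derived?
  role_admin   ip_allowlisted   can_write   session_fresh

role_admin

Round 1: R4 [can_read ∧ elevated → session_fresh]. Adds session_fresh.
Round 2: R3 [session_fresh → ip_allowlisted]; R5 [session_fresh ∧ role_editor → can_write]. Adds ip_allowlisted, can_write.
Derived: ip_allowlisted (round 2), session_fresh (round 1), can_write (round 2). role_admin never appears in any round.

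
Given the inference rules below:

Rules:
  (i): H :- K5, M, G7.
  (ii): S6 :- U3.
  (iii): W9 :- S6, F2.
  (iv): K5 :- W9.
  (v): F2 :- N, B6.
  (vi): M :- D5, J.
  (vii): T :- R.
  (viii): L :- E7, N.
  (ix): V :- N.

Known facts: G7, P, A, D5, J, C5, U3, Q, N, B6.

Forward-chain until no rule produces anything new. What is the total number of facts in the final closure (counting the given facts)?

17

[1] (ii) [S6 :- U3.]; (v) [F2 :- N, B6.]; (vi) [M :- D5, J.]; (ix) [V :- N.]. ⇒ new: S6, F2, M, V.
[2] (iii) [W9 :- S6, F2.]. ⇒ new: W9.
[3] (iv) [K5 :- W9.]. ⇒ new: K5.
[4] (i) [H :- K5, M, G7.]. ⇒ new: H.
Closure: {A, B6, C5, D5, F2, G7, H, J, K5, M, N, P, Q, S6, U3, V, W9} — 17 facts.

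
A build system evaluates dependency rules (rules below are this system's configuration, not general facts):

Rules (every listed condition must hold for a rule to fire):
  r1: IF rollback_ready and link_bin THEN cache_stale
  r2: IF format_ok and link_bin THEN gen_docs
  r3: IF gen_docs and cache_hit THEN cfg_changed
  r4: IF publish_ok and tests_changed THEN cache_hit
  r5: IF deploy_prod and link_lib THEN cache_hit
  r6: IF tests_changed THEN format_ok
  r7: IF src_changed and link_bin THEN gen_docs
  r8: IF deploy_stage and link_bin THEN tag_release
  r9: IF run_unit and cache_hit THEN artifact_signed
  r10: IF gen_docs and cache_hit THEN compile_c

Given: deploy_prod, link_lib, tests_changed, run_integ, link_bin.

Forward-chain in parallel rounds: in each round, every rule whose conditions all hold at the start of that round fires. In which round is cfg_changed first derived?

[1] r5 [IF deploy_prod and link_lib THEN cache_hit]; r6 [IF tests_changed THEN format_ok]. ⇒ new: cache_hit, format_ok.
[2] r2 [IF format_ok and link_bin THEN gen_docs]. ⇒ new: gen_docs.
[3] r3 [IF gen_docs and cache_hit THEN cfg_changed]; r10 [IF gen_docs and cache_hit THEN compile_c]. ⇒ new: cfg_changed, compile_c.
cfg_changed first appears in round 3.

3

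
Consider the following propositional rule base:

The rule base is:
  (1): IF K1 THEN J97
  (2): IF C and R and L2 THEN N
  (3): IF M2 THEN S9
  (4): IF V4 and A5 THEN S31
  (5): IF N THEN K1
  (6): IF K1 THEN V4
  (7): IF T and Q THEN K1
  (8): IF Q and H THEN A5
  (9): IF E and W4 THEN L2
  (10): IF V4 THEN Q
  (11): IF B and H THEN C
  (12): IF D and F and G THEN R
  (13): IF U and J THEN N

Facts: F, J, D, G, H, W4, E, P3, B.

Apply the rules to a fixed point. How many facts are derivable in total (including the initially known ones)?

Round 1: (9) [IF E and W4 THEN L2]; (11) [IF B and H THEN C]; (12) [IF D and F and G THEN R]. New: L2, C, R.
Round 2: (2) [IF C and R and L2 THEN N]. New: N.
Round 3: (5) [IF N THEN K1]. New: K1.
Round 4: (1) [IF K1 THEN J97]; (6) [IF K1 THEN V4]. New: J97, V4.
Round 5: (10) [IF V4 THEN Q]. New: Q.
Round 6: (8) [IF Q and H THEN A5]. New: A5.
Round 7: (4) [IF V4 and A5 THEN S31]. New: S31.
Closure: {A5, B, C, D, E, F, G, H, J, J97, K1, L2, N, P3, Q, R, S31, V4, W4} — 19 facts.

19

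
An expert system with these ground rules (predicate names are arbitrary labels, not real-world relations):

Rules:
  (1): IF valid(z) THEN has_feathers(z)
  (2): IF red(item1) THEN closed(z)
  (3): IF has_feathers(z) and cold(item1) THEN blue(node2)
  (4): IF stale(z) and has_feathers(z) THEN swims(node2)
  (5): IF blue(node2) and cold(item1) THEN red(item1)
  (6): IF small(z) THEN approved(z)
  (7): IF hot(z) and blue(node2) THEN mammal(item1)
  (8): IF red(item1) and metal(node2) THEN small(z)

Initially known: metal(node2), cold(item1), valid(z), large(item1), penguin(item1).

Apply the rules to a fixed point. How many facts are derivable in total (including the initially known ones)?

11

Round 1: (1) [IF valid(z) THEN has_feathers(z)]. Adds has_feathers(z).
Round 2: (3) [IF has_feathers(z) and cold(item1) THEN blue(node2)]. Adds blue(node2).
Round 3: (5) [IF blue(node2) and cold(item1) THEN red(item1)]. Adds red(item1).
Round 4: (2) [IF red(item1) THEN closed(z)]; (8) [IF red(item1) and metal(node2) THEN small(z)]. Adds closed(z), small(z).
Round 5: (6) [IF small(z) THEN approved(z)]. Adds approved(z).
Closure: {approved(z), blue(node2), closed(z), cold(item1), has_feathers(z), large(item1), metal(node2), penguin(item1), red(item1), small(z), valid(z)} — 11 facts.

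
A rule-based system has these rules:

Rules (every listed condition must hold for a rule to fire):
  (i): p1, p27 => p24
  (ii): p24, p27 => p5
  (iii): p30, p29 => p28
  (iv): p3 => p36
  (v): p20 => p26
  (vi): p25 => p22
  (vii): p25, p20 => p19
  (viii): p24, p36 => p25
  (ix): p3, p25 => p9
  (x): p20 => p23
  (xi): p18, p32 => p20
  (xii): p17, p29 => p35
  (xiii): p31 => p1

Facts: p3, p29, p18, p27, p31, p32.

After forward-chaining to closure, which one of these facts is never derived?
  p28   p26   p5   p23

p28

Round 1: (iv) [p3 => p36]; (xi) [p18, p32 => p20]; (xiii) [p31 => p1]. Adds p36, p20, p1.
Round 2: (i) [p1, p27 => p24]; (v) [p20 => p26]; (x) [p20 => p23]. Adds p24, p26, p23.
Round 3: (ii) [p24, p27 => p5]; (viii) [p24, p36 => p25]. Adds p5, p25.
Round 4: (vi) [p25 => p22]; (vii) [p25, p20 => p19]; (ix) [p3, p25 => p9]. Adds p22, p19, p9.
Derived: p5 (round 3), p23 (round 2), p26 (round 2). p28 never appears in any round.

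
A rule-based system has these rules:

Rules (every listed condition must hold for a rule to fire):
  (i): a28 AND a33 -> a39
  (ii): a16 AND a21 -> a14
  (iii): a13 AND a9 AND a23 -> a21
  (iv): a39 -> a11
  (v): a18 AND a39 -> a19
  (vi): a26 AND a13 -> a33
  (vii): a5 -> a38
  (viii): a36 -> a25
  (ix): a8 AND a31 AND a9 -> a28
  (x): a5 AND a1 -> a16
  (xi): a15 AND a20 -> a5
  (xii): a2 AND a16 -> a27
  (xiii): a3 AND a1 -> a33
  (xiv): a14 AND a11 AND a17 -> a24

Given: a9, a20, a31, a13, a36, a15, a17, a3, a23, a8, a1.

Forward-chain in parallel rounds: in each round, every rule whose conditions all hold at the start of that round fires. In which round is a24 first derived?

Round 1: (iii) [a13 AND a9 AND a23 -> a21]; (viii) [a36 -> a25]; (ix) [a8 AND a31 AND a9 -> a28]; (xi) [a15 AND a20 -> a5]; (xiii) [a3 AND a1 -> a33]. New: a21, a25, a28, a5, a33.
Round 2: (i) [a28 AND a33 -> a39]; (vii) [a5 -> a38]; (x) [a5 AND a1 -> a16]. New: a39, a38, a16.
Round 3: (ii) [a16 AND a21 -> a14]; (iv) [a39 -> a11]. New: a14, a11.
Round 4: (xiv) [a14 AND a11 AND a17 -> a24]. New: a24.
a24 first appears in round 4.

4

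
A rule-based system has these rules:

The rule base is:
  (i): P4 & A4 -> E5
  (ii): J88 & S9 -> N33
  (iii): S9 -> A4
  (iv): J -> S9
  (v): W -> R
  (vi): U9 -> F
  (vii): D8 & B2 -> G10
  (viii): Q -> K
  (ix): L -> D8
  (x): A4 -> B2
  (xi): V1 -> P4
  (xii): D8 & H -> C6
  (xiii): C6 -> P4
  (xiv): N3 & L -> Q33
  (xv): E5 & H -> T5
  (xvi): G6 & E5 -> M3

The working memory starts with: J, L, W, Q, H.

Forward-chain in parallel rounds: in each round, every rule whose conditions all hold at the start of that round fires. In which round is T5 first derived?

Round 1 — (iv), (v), (viii), (ix), derive S9, R, K, D8.
Round 2 — (iii), (xii), derive A4, C6.
Round 3 — (x), (xiii), derive B2, P4.
Round 4 — (i), (vii), derive E5, G10.
Round 5 — (xv), derive T5.
T5 first appears in round 5.

5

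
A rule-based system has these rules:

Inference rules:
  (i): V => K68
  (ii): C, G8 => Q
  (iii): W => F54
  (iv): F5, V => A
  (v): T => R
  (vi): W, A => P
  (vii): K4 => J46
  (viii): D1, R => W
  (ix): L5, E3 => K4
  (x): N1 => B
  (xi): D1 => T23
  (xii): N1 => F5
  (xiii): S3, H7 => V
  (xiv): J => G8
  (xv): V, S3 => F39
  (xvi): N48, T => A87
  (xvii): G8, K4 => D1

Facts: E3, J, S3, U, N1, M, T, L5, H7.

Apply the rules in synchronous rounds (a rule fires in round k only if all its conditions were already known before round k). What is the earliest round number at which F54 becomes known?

4

Round 1 fires (v), (ix), (x), (xii), (xiii), (xiv), giving R, K4, B, F5, V, G8.
Round 2 fires (i), (iv), (vii), (xv), (xvii), giving K68, A, J46, F39, D1.
Round 3 fires (viii), (xi), giving W, T23.
Round 4 fires (iii), (vi), giving F54, P.
F54 first appears in round 4.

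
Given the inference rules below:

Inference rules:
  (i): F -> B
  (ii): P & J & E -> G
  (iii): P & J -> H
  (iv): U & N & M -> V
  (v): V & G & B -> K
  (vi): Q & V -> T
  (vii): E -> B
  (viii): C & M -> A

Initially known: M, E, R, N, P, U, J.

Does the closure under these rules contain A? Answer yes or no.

Round 1 — (ii), (iii), (iv), (vii), derive G, H, V, B.
Round 2 — (v), derive K.
Fixed point reached. A is concluded only by (viii); (viii) needs C (never derived).

no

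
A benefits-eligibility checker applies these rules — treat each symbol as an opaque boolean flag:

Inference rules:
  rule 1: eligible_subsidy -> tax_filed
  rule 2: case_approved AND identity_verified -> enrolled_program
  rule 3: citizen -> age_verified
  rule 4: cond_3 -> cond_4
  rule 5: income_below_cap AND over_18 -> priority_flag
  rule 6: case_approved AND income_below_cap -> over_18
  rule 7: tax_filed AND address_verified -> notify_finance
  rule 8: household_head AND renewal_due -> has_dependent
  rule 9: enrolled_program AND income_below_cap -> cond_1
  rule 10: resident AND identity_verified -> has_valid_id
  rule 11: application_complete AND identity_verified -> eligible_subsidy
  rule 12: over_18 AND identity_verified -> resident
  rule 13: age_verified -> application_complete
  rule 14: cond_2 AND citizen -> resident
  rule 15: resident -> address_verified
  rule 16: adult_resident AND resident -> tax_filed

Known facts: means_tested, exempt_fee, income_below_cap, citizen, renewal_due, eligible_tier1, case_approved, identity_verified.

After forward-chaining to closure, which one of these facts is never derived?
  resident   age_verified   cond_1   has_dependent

has_dependent

Round 1: rule 2 [case_approved AND identity_verified -> enrolled_program]; rule 3 [citizen -> age_verified]; rule 6 [case_approved AND income_below_cap -> over_18]. New: enrolled_program, age_verified, over_18.
Round 2: rule 5 [income_below_cap AND over_18 -> priority_flag]; rule 9 [enrolled_program AND income_below_cap -> cond_1]; rule 12 [over_18 AND identity_verified -> resident]; rule 13 [age_verified -> application_complete]. New: priority_flag, cond_1, resident, application_complete.
Round 3: rule 10 [resident AND identity_verified -> has_valid_id]; rule 11 [application_complete AND identity_verified -> eligible_subsidy]; rule 15 [resident -> address_verified]. New: has_valid_id, eligible_subsidy, address_verified.
Round 4: rule 1 [eligible_subsidy -> tax_filed]. New: tax_filed.
Round 5: rule 7 [tax_filed AND address_verified -> notify_finance]. New: notify_finance.
Derived: resident (round 2), cond_1 (round 2), age_verified (round 1). has_dependent never appears in any round.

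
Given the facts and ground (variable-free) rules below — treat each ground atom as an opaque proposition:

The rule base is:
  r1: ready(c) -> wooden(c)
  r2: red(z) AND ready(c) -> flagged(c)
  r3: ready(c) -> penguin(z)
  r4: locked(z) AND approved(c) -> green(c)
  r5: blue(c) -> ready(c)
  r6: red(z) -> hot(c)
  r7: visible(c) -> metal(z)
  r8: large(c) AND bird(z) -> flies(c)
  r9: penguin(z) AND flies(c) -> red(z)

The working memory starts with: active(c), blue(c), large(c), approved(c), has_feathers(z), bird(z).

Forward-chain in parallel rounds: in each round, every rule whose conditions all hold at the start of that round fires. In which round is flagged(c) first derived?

Round 1 — r5, r8, derive ready(c), flies(c).
Round 2 — r1, r3, derive wooden(c), penguin(z).
Round 3 — r9, derive red(z).
Round 4 — r2, r6, derive flagged(c), hot(c).
flagged(c) first appears in round 4.

4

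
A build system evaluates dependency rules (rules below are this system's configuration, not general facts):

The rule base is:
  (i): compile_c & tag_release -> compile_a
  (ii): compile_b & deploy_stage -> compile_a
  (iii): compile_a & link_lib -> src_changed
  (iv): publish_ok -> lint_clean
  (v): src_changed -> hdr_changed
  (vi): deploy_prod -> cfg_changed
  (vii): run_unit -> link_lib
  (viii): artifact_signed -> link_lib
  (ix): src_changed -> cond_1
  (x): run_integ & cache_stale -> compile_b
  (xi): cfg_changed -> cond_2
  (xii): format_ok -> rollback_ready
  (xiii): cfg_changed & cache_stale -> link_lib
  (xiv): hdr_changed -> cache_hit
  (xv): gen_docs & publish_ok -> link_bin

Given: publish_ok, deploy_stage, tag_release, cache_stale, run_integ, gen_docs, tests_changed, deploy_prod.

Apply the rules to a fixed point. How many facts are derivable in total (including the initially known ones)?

Round 1: (iv) [publish_ok -> lint_clean]; (vi) [deploy_prod -> cfg_changed]; (x) [run_integ & cache_stale -> compile_b]; (xv) [gen_docs & publish_ok -> link_bin]. New: lint_clean, cfg_changed, compile_b, link_bin.
Round 2: (ii) [compile_b & deploy_stage -> compile_a]; (xi) [cfg_changed -> cond_2]; (xiii) [cfg_changed & cache_stale -> link_lib]. New: compile_a, cond_2, link_lib.
Round 3: (iii) [compile_a & link_lib -> src_changed]. New: src_changed.
Round 4: (v) [src_changed -> hdr_changed]; (ix) [src_changed -> cond_1]. New: hdr_changed, cond_1.
Round 5: (xiv) [hdr_changed -> cache_hit]. New: cache_hit.
Closure: {cache_hit, cache_stale, cfg_changed, compile_a, compile_b, cond_1, cond_2, deploy_prod, deploy_stage, gen_docs, hdr_changed, link_bin, link_lib, lint_clean, publish_ok, run_integ, src_changed, tag_release, tests_changed} — 19 facts.

19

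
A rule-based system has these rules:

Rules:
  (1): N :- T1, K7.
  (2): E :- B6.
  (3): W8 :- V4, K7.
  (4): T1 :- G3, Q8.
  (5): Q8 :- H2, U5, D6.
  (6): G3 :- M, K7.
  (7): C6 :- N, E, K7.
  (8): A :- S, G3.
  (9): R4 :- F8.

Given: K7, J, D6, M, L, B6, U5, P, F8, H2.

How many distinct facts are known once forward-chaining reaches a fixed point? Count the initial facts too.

Round 1 — (2), (5), (6), (9), derive E, Q8, G3, R4.
Round 2 — (4), derive T1.
Round 3 — (1), derive N.
Round 4 — (7), derive C6.
Closure: {B6, C6, D6, E, F8, G3, H2, J, K7, L, M, N, P, Q8, R4, T1, U5} — 17 facts.

17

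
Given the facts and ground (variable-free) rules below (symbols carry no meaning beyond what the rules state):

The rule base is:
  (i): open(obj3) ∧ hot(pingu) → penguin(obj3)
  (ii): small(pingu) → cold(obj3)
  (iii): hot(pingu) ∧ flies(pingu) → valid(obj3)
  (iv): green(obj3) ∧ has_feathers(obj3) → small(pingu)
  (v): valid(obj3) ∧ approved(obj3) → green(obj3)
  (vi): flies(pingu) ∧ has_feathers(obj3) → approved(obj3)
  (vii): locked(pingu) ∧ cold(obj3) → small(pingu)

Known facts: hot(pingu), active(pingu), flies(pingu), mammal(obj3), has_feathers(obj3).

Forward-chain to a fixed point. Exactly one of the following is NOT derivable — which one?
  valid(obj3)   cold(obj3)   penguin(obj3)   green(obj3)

Round 1: (iii) [hot(pingu) ∧ flies(pingu) → valid(obj3)]; (vi) [flies(pingu) ∧ has_feathers(obj3) → approved(obj3)]. Adds valid(obj3), approved(obj3).
Round 2: (v) [valid(obj3) ∧ approved(obj3) → green(obj3)]. Adds green(obj3).
Round 3: (iv) [green(obj3) ∧ has_feathers(obj3) → small(pingu)]. Adds small(pingu).
Round 4: (ii) [small(pingu) → cold(obj3)]. Adds cold(obj3).
Derived: cold(obj3) (round 4), green(obj3) (round 2), valid(obj3) (round 1). penguin(obj3) never appears in any round.

penguin(obj3)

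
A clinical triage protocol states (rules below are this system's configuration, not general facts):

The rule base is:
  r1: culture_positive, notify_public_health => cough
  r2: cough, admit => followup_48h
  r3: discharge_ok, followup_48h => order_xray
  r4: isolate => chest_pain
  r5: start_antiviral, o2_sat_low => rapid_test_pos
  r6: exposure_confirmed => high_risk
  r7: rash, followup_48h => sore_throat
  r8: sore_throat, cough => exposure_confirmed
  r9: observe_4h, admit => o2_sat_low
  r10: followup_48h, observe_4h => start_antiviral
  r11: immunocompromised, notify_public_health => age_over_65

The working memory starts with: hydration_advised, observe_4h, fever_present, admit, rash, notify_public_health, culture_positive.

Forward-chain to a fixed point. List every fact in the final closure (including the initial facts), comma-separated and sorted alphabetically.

admit, cough, culture_positive, exposure_confirmed, fever_present, followup_48h, high_risk, hydration_advised, notify_public_health, o2_sat_low, observe_4h, rapid_test_pos, rash, sore_throat, start_antiviral

Round 1: r1 [culture_positive, notify_public_health => cough]; r9 [observe_4h, admit => o2_sat_low]. New: cough, o2_sat_low.
Round 2: r2 [cough, admit => followup_48h]. New: followup_48h.
Round 3: r7 [rash, followup_48h => sore_throat]; r10 [followup_48h, observe_4h => start_antiviral]. New: sore_throat, start_antiviral.
Round 4: r5 [start_antiviral, o2_sat_low => rapid_test_pos]; r8 [sore_throat, cough => exposure_confirmed]. New: rapid_test_pos, exposure_confirmed.
Round 5: r6 [exposure_confirmed => high_risk]. New: high_risk.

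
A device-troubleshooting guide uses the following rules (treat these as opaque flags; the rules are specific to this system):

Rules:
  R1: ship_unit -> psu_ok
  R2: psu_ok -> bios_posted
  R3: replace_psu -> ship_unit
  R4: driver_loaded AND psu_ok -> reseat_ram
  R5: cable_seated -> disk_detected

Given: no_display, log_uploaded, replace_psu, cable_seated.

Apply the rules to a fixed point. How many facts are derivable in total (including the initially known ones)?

8

[1] R3 [replace_psu -> ship_unit]; R5 [cable_seated -> disk_detected]. ⇒ new: ship_unit, disk_detected.
[2] R1 [ship_unit -> psu_ok]. ⇒ new: psu_ok.
[3] R2 [psu_ok -> bios_posted]. ⇒ new: bios_posted.
Closure: {bios_posted, cable_seated, disk_detected, log_uploaded, no_display, psu_ok, replace_psu, ship_unit} — 8 facts.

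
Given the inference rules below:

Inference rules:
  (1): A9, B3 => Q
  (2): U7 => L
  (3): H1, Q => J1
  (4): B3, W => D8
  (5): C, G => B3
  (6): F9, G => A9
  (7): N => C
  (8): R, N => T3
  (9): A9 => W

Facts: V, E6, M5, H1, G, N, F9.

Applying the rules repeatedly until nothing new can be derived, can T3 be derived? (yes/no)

Round 1 fires (6), (7), giving A9, C.
Round 2 fires (5), (9), giving B3, W.
Round 3 fires (1), (4), giving Q, D8.
Round 4 fires (3), giving J1.
Fixed point reached. T3 is concluded only by (8); (8) needs R (never derived).

no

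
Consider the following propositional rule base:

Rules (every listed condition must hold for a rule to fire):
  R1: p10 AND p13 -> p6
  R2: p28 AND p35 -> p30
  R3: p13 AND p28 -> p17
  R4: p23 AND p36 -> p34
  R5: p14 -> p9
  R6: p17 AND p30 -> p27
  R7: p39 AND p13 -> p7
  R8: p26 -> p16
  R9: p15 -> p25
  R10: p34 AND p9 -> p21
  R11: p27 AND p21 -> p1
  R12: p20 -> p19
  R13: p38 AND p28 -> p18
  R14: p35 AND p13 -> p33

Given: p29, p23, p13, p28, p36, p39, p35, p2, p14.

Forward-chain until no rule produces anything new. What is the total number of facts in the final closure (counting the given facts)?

[1] R2 [p28 AND p35 -> p30]; R3 [p13 AND p28 -> p17]; R4 [p23 AND p36 -> p34]; R5 [p14 -> p9]; R7 [p39 AND p13 -> p7]; R14 [p35 AND p13 -> p33]. ⇒ new: p30, p17, p34, p9, p7, p33.
[2] R6 [p17 AND p30 -> p27]; R10 [p34 AND p9 -> p21]. ⇒ new: p27, p21.
[3] R11 [p27 AND p21 -> p1]. ⇒ new: p1.
Closure: {p1, p13, p14, p17, p2, p21, p23, p27, p28, p29, p30, p33, p34, p35, p36, p39, p7, p9} — 18 facts.

18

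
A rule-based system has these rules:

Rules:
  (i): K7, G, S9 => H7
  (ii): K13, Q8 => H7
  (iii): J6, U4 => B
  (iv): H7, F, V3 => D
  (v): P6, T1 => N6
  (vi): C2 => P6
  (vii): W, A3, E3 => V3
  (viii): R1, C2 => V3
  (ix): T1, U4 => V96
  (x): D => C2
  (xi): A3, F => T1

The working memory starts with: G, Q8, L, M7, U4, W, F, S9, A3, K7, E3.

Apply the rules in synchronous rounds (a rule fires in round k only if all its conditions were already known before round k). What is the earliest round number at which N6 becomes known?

5

[1] (i) [K7, G, S9 => H7]; (vii) [W, A3, E3 => V3]; (xi) [A3, F => T1]. ⇒ new: H7, V3, T1.
[2] (iv) [H7, F, V3 => D]; (ix) [T1, U4 => V96]. ⇒ new: D, V96.
[3] (x) [D => C2]. ⇒ new: C2.
[4] (vi) [C2 => P6]. ⇒ new: P6.
[5] (v) [P6, T1 => N6]. ⇒ new: N6.
N6 first appears in round 5.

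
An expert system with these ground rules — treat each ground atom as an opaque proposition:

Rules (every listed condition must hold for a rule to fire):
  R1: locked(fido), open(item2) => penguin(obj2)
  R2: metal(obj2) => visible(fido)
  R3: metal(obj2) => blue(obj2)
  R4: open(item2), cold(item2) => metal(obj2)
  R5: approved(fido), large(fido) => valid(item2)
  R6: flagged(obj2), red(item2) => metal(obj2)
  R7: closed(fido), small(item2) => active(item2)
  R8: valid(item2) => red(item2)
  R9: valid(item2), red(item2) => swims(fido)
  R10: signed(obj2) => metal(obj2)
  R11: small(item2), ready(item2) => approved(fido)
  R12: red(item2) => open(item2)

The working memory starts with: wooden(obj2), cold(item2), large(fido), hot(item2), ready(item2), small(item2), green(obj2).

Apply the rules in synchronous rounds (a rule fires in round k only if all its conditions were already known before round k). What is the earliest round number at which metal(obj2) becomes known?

5

Round 1: R11 [small(item2), ready(item2) => approved(fido)]. New: approved(fido).
Round 2: R5 [approved(fido), large(fido) => valid(item2)]. New: valid(item2).
Round 3: R8 [valid(item2) => red(item2)]. New: red(item2).
Round 4: R9 [valid(item2), red(item2) => swims(fido)]; R12 [red(item2) => open(item2)]. New: swims(fido), open(item2).
Round 5: R4 [open(item2), cold(item2) => metal(obj2)]. New: metal(obj2).
metal(obj2) first appears in round 5.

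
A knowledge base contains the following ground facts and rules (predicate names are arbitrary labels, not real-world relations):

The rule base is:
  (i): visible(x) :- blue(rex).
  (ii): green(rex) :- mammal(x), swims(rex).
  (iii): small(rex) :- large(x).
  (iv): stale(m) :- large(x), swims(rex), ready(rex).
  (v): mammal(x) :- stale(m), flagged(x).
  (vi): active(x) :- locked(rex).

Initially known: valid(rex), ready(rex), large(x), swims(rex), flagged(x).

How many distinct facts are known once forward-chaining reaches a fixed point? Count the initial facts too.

9

Round 1: (iii) [small(rex) :- large(x).]; (iv) [stale(m) :- large(x), swims(rex), ready(rex).]. New: small(rex), stale(m).
Round 2: (v) [mammal(x) :- stale(m), flagged(x).]. New: mammal(x).
Round 3: (ii) [green(rex) :- mammal(x), swims(rex).]. New: green(rex).
Closure: {flagged(x), green(rex), large(x), mammal(x), ready(rex), small(rex), stale(m), swims(rex), valid(rex)} — 9 facts.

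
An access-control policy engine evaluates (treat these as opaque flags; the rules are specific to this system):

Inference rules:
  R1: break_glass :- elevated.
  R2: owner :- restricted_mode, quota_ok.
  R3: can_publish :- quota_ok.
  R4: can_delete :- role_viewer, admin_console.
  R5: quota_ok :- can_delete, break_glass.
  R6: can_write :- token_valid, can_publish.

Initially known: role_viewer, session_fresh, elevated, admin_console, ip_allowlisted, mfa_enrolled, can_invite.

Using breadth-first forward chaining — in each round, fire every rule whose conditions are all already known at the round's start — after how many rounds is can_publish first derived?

Round 1: R1 [break_glass :- elevated.]; R4 [can_delete :- role_viewer, admin_console.]. Adds break_glass, can_delete.
Round 2: R5 [quota_ok :- can_delete, break_glass.]. Adds quota_ok.
Round 3: R3 [can_publish :- quota_ok.]. Adds can_publish.
can_publish first appears in round 3.

3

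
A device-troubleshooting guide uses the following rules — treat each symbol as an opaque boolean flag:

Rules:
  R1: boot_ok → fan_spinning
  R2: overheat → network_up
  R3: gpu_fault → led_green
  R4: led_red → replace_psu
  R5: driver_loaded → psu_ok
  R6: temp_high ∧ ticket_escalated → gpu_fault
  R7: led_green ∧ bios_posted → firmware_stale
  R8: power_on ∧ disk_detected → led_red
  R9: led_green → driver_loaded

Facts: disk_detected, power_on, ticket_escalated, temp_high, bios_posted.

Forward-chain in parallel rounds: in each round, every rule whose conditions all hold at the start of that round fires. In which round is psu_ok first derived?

4

Round 1 fires R6, R8, giving gpu_fault, led_red.
Round 2 fires R3, R4, giving led_green, replace_psu.
Round 3 fires R7, R9, giving firmware_stale, driver_loaded.
Round 4 fires R5, giving psu_ok.
psu_ok first appears in round 4.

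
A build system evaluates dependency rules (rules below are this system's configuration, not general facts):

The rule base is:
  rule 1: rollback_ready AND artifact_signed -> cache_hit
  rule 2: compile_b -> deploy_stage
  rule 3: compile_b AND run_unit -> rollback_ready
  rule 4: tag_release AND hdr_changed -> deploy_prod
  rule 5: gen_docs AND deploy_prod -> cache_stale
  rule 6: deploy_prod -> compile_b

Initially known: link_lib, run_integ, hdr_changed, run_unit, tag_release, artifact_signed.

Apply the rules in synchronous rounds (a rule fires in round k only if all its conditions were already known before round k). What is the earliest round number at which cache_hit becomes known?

Round 1: rule 4 [tag_release AND hdr_changed -> deploy_prod]. New: deploy_prod.
Round 2: rule 6 [deploy_prod -> compile_b]. New: compile_b.
Round 3: rule 2 [compile_b -> deploy_stage]; rule 3 [compile_b AND run_unit -> rollback_ready]. New: deploy_stage, rollback_ready.
Round 4: rule 1 [rollback_ready AND artifact_signed -> cache_hit]. New: cache_hit.
cache_hit first appears in round 4.

4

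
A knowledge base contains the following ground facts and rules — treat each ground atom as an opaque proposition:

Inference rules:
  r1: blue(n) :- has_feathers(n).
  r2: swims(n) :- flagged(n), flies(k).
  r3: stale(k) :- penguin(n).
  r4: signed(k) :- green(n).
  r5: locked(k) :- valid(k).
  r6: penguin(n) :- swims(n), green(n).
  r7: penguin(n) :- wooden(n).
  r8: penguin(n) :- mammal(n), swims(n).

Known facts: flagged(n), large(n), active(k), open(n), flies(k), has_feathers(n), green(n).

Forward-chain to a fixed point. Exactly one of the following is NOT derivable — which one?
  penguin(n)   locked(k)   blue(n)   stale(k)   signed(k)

Round 1 — r1, r2, r4, derive blue(n), swims(n), signed(k).
Round 2 — r6, derive penguin(n).
Round 3 — r3, derive stale(k).
Derived: penguin(n) (round 2), signed(k) (round 1), blue(n) (round 1), stale(k) (round 3). locked(k) never appears in any round.

locked(k)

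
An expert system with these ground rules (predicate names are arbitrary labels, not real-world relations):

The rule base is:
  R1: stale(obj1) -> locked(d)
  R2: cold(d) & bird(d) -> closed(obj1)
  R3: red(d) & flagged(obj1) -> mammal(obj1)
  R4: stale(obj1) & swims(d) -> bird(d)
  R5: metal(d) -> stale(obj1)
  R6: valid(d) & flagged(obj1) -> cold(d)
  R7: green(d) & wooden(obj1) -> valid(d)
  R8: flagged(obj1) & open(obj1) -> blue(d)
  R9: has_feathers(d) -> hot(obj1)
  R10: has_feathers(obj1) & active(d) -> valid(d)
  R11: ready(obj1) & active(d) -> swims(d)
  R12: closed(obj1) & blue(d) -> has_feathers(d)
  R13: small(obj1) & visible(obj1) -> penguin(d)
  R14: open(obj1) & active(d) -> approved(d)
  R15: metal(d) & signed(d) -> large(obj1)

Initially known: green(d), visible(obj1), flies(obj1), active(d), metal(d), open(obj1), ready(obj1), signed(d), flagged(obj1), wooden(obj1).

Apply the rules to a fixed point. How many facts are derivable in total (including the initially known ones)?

22

Round 1: R5 [metal(d) -> stale(obj1)]; R7 [green(d) & wooden(obj1) -> valid(d)]; R8 [flagged(obj1) & open(obj1) -> blue(d)]; R11 [ready(obj1) & active(d) -> swims(d)]; R14 [open(obj1) & active(d) -> approved(d)]; R15 [metal(d) & signed(d) -> large(obj1)]. Adds stale(obj1), valid(d), blue(d), swims(d), approved(d), large(obj1).
Round 2: R1 [stale(obj1) -> locked(d)]; R4 [stale(obj1) & swims(d) -> bird(d)]; R6 [valid(d) & flagged(obj1) -> cold(d)]. Adds locked(d), bird(d), cold(d).
Round 3: R2 [cold(d) & bird(d) -> closed(obj1)]. Adds closed(obj1).
Round 4: R12 [closed(obj1) & blue(d) -> has_feathers(d)]. Adds has_feathers(d).
Round 5: R9 [has_feathers(d) -> hot(obj1)]. Adds hot(obj1).
Closure: {active(d), approved(d), bird(d), blue(d), closed(obj1), cold(d), flagged(obj1), flies(obj1), green(d), has_feathers(d), hot(obj1), large(obj1), locked(d), metal(d), open(obj1), ready(obj1), signed(d), stale(obj1), swims(d), valid(d), visible(obj1), wooden(obj1)} — 22 facts.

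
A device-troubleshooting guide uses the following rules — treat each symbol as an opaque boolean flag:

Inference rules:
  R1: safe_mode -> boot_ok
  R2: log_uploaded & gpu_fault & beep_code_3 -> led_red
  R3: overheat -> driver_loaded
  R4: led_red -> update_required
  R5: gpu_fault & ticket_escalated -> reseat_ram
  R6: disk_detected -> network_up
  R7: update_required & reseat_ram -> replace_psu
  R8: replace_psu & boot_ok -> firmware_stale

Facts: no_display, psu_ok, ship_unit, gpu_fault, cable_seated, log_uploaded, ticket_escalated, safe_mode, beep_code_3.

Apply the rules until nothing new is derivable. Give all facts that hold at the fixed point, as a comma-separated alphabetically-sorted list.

[1] R1 [safe_mode -> boot_ok]; R2 [log_uploaded & gpu_fault & beep_code_3 -> led_red]; R5 [gpu_fault & ticket_escalated -> reseat_ram]. ⇒ new: boot_ok, led_red, reseat_ram.
[2] R4 [led_red -> update_required]. ⇒ new: update_required.
[3] R7 [update_required & reseat_ram -> replace_psu]. ⇒ new: replace_psu.
[4] R8 [replace_psu & boot_ok -> firmware_stale]. ⇒ new: firmware_stale.

beep_code_3, boot_ok, cable_seated, firmware_stale, gpu_fault, led_red, log_uploaded, no_display, psu_ok, replace_psu, reseat_ram, safe_mode, ship_unit, ticket_escalated, update_required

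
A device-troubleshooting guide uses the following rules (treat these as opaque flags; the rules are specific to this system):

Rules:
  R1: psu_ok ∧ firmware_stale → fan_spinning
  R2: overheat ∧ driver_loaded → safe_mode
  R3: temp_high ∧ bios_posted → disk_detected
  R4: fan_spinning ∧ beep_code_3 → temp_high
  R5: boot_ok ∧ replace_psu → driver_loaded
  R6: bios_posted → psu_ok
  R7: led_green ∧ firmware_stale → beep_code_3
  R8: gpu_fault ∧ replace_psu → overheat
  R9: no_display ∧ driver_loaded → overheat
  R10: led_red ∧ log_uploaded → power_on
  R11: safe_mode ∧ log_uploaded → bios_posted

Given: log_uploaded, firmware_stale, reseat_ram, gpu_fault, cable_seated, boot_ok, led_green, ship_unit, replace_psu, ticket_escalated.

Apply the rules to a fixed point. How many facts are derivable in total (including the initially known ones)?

19

Round 1 fires R5, R7, R8, giving driver_loaded, beep_code_3, overheat.
Round 2 fires R2, giving safe_mode.
Round 3 fires R11, giving bios_posted.
Round 4 fires R6, giving psu_ok.
Round 5 fires R1, giving fan_spinning.
Round 6 fires R4, giving temp_high.
Round 7 fires R3, giving disk_detected.
Closure: {beep_code_3, bios_posted, boot_ok, cable_seated, disk_detected, driver_loaded, fan_spinning, firmware_stale, gpu_fault, led_green, log_uploaded, overheat, psu_ok, replace_psu, reseat_ram, safe_mode, ship_unit, temp_high, ticket_escalated} — 19 facts.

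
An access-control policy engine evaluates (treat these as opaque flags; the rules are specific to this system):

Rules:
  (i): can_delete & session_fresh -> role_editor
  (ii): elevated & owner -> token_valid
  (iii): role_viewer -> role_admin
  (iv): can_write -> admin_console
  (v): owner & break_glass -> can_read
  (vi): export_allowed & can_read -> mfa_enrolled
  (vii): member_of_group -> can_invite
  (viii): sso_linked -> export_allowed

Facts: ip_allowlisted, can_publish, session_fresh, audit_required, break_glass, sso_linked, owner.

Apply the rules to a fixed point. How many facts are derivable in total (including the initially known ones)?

Round 1 — (v), (viii), derive can_read, export_allowed.
Round 2 — (vi), derive mfa_enrolled.
Closure: {audit_required, break_glass, can_publish, can_read, export_allowed, ip_allowlisted, mfa_enrolled, owner, session_fresh, sso_linked} — 10 facts.

10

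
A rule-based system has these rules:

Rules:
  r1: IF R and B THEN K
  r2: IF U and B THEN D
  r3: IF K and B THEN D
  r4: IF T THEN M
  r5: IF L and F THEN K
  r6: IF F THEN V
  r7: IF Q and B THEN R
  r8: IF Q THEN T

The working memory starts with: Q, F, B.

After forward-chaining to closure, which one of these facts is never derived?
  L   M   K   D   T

L

Round 1 fires r6, r7, r8, giving V, R, T.
Round 2 fires r1, r4, giving K, M.
Round 3 fires r3, giving D.
Derived: T (round 1), M (round 2), K (round 2), D (round 3). L never appears in any round.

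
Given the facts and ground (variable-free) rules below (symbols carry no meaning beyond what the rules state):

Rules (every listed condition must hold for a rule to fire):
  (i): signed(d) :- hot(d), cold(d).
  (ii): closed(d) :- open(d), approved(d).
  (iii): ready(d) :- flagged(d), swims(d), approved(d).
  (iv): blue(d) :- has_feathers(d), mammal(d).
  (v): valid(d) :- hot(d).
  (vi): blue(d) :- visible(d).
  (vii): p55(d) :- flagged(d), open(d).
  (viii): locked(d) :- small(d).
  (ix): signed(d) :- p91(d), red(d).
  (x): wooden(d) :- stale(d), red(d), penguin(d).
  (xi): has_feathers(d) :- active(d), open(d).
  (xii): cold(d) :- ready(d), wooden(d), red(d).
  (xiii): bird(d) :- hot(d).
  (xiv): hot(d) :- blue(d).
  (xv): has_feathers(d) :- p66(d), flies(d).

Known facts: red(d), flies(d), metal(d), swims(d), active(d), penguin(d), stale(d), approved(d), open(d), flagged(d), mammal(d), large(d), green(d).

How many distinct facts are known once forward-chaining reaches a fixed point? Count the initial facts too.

Round 1: (ii) [closed(d) :- open(d), approved(d).]; (iii) [ready(d) :- flagged(d), swims(d), approved(d).]; (vii) [p55(d) :- flagged(d), open(d).]; (x) [wooden(d) :- stale(d), red(d), penguin(d).]; (xi) [has_feathers(d) :- active(d), open(d).]. Adds closed(d), ready(d), p55(d), wooden(d), has_feathers(d).
Round 2: (iv) [blue(d) :- has_feathers(d), mammal(d).]; (xii) [cold(d) :- ready(d), wooden(d), red(d).]. Adds blue(d), cold(d).
Round 3: (xiv) [hot(d) :- blue(d).]. Adds hot(d).
Round 4: (i) [signed(d) :- hot(d), cold(d).]; (v) [valid(d) :- hot(d).]; (xiii) [bird(d) :- hot(d).]. Adds signed(d), valid(d), bird(d).
Closure: {active(d), approved(d), bird(d), blue(d), closed(d), cold(d), flagged(d), flies(d), green(d), has_feathers(d), hot(d), large(d), mammal(d), metal(d), open(d), p55(d), penguin(d), ready(d), red(d), signed(d), stale(d), swims(d), valid(d), wooden(d)} — 24 facts.

24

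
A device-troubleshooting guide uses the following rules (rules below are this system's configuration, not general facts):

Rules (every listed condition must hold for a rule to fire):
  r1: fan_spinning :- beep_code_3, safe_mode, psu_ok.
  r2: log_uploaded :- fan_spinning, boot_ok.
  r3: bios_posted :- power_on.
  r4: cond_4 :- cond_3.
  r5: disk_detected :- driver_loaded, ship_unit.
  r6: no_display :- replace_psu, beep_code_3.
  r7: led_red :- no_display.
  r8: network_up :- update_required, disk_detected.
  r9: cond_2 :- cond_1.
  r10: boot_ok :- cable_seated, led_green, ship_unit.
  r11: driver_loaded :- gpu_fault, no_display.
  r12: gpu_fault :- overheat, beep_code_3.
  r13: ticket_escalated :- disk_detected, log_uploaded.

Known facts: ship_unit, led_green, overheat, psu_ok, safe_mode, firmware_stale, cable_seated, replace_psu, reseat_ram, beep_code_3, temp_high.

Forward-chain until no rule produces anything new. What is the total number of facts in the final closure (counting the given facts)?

[1] r1 [fan_spinning :- beep_code_3, safe_mode, psu_ok.]; r6 [no_display :- replace_psu, beep_code_3.]; r10 [boot_ok :- cable_seated, led_green, ship_unit.]; r12 [gpu_fault :- overheat, beep_code_3.]. ⇒ new: fan_spinning, no_display, boot_ok, gpu_fault.
[2] r2 [log_uploaded :- fan_spinning, boot_ok.]; r7 [led_red :- no_display.]; r11 [driver_loaded :- gpu_fault, no_display.]. ⇒ new: log_uploaded, led_red, driver_loaded.
[3] r5 [disk_detected :- driver_loaded, ship_unit.]. ⇒ new: disk_detected.
[4] r13 [ticket_escalated :- disk_detected, log_uploaded.]. ⇒ new: ticket_escalated.
Closure: {beep_code_3, boot_ok, cable_seated, disk_detected, driver_loaded, fan_spinning, firmware_stale, gpu_fault, led_green, led_red, log_uploaded, no_display, overheat, psu_ok, replace_psu, reseat_ram, safe_mode, ship_unit, temp_high, ticket_escalated} — 20 facts.

20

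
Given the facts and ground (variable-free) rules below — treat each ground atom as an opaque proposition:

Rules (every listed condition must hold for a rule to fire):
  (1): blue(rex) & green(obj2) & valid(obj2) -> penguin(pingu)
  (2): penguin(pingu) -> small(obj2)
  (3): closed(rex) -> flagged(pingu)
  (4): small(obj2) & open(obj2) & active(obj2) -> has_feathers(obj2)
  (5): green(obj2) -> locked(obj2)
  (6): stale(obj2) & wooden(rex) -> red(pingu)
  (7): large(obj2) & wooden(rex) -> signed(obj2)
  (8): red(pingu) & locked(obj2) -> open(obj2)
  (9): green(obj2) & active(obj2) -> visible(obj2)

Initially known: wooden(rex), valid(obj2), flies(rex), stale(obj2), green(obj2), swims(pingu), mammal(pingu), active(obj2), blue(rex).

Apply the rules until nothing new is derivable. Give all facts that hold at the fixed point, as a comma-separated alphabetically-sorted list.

active(obj2), blue(rex), flies(rex), green(obj2), has_feathers(obj2), locked(obj2), mammal(pingu), open(obj2), penguin(pingu), red(pingu), small(obj2), stale(obj2), swims(pingu), valid(obj2), visible(obj2), wooden(rex)

[1] (1) [blue(rex) & green(obj2) & valid(obj2) -> penguin(pingu)]; (5) [green(obj2) -> locked(obj2)]; (6) [stale(obj2) & wooden(rex) -> red(pingu)]; (9) [green(obj2) & active(obj2) -> visible(obj2)]. ⇒ new: penguin(pingu), locked(obj2), red(pingu), visible(obj2).
[2] (2) [penguin(pingu) -> small(obj2)]; (8) [red(pingu) & locked(obj2) -> open(obj2)]. ⇒ new: small(obj2), open(obj2).
[3] (4) [small(obj2) & open(obj2) & active(obj2) -> has_feathers(obj2)]. ⇒ new: has_feathers(obj2).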